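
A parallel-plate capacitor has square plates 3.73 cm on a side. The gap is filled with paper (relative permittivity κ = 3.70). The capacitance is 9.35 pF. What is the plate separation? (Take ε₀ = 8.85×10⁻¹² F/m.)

d ≈ 4.87 mm

A = (3.73 cm)² = 1.39×10⁻³ m².
d = κε₀A/C = 3.70 × 8.85×10⁻¹² × 1.39×10⁻³ / 9.35×10⁻¹² = 4.87×10⁻³ m.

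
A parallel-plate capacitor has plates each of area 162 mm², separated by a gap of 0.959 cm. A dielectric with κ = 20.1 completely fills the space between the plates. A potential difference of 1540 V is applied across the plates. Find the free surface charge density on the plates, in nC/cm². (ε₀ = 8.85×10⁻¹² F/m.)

A = 162 mm² = 1.62×10⁻⁴ m².
C = κε₀A/d = 20.1 × 8.85×10⁻¹² × 1.62×10⁻⁴ / 9.59×10⁻³ = 3.00×10⁻¹² F.
σ = Q/A = CV/A = 3.00×10⁻¹² × 1540 / 1.62×10⁻⁴ = 2.86×10⁻⁵ C/m².

2.86 nC/cm²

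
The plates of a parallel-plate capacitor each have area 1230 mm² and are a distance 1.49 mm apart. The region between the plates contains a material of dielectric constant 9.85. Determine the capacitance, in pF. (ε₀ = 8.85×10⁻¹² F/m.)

72.0 pF

A = 1230 mm² = 1.23×10⁻³ m².
C = κε₀A/d = 9.85 × 8.85×10⁻¹² × 1.23×10⁻³ / 1.49×10⁻³ = 7.20×10⁻¹¹ F.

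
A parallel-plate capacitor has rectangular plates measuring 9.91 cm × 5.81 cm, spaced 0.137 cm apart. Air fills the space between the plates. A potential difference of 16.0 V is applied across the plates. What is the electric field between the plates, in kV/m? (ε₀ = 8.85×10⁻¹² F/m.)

E = V/d = 16.0 / 1.37×10⁻³ = 1.17×10⁴ V/m.

E ≈ 11.7 kV/m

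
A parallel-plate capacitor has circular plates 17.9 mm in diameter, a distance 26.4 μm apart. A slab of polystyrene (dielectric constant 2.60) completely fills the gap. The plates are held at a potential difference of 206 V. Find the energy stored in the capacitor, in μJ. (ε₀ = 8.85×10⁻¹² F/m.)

4.65 μJ

A = π(17.9/2 mm)² = 2.52×10⁻⁴ m².
C = κε₀A/d = 2.60 × 8.85×10⁻¹² × 2.52×10⁻⁴ / 2.64×10⁻⁵ = 2.19×10⁻¹⁰ F.
U = ½CV² = ½ × 2.19×10⁻¹⁰ × (206)² = 4.65×10⁻⁶ J.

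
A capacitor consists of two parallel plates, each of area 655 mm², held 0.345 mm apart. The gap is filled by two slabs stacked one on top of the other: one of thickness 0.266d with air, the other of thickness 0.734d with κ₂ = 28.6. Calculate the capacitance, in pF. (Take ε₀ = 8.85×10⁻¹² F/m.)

A = 655 mm² = 6.55×10⁻⁴ m².
Stacked slabs ⇒ two capacitors in series, each with the full plate area.
C₁ = κ₁ε₀A/d₁ = 1.00 × 8.85×10⁻¹² × 6.55×10⁻⁴ / 9.18×10⁻⁵ = 6.32×10⁻¹¹ F.
C₂ = κ₂ε₀A/d₂ = 28.6 × 8.85×10⁻¹² × 6.55×10⁻⁴ / 2.53×10⁻⁴ = 6.55×10⁻¹⁰ F.
C = (1/C₁ + 1/C₂)⁻¹ = 5.76×10⁻¹¹ F.

C ≈ 57.6 pF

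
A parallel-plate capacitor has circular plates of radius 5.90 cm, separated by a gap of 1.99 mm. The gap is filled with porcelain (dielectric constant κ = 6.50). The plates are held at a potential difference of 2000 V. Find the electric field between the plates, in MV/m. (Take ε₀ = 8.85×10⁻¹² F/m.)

E = V/d = 2000 / 1.99×10⁻³ = 1.01×10⁶ V/m.

E ≈ 1.01 MV/m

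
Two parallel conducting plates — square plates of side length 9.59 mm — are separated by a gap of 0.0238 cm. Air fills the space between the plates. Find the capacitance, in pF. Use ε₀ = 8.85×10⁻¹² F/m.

3.42 pF

A = (9.59 mm)² = 9.20×10⁻⁵ m².
C = ε₀A/d = 8.85×10⁻¹² × 9.20×10⁻⁵ / 2.38×10⁻⁴ = 3.42×10⁻¹² F.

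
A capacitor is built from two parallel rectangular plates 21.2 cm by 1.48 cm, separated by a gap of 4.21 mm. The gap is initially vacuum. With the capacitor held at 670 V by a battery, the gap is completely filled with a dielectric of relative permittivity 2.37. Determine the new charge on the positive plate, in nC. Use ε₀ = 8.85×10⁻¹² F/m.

10.5 nC

A = 21.2 × 1.48 cm² = 3.14×10⁻³ m².
Initially C₁ = ε₀A/d = 8.85×10⁻¹² × 3.14×10⁻³ / 4.21×10⁻³ = 6.60×10⁻¹² F.
Q₁ = 4.42×10⁻⁹ C.
Battery connected ⇒ V is held fixed. C₂ = 2.37 C₁ and Q = CV, so Q₂/Q₁ = C₂/C₁ = 2.37.
Q₂ = 2.37 × 4.42×10⁻⁹ = 1.05×10⁻⁸ C.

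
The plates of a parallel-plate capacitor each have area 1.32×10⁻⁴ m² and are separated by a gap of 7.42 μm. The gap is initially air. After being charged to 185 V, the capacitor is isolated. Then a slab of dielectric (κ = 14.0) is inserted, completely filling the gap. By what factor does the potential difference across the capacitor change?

Isolated ⇒ Q is held fixed.
C₂ = 14.0 C₁ and V = Q/C, so V₂/V₁ = C₁/C₂ = 0.0714.

V₂/V₁ ≈ 0.0714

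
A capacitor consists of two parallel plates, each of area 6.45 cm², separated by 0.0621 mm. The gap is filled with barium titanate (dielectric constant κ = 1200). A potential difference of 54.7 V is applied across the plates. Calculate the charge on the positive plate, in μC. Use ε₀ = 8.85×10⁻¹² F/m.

A = 6.45 cm² = 6.45×10⁻⁴ m².
C = κε₀A/d = 1200 × 8.85×10⁻¹² × 6.45×10⁻⁴ / 6.21×10⁻⁵ = 1.10×10⁻⁷ F.
Q = CV = 1.10×10⁻⁷ × 54.7 = 6.03×10⁻⁶ C.

Q ≈ 6.03 μC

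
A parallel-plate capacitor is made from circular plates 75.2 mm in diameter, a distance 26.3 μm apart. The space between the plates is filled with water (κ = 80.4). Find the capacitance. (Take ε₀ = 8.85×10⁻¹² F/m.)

A = π(75.2/2 mm)² = 4.44×10⁻³ m².
C = κε₀A/d = 80.4 × 8.85×10⁻¹² × 4.44×10⁻³ / 2.63×10⁻⁵ = 1.20×10⁻⁷ F.

C ≈ 120 nF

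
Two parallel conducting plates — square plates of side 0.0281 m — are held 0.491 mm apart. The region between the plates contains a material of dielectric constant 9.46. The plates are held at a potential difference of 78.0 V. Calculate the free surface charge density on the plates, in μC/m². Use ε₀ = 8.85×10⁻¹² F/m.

A = (0.0281 m)² = 7.90×10⁻⁴ m².
C = κε₀A/d = 9.46 × 8.85×10⁻¹² × 7.90×10⁻⁴ / 4.91×10⁻⁴ = 1.35×10⁻¹⁰ F.
σ = Q/A = CV/A = 1.35×10⁻¹⁰ × 78.0 / 7.90×10⁻⁴ = 1.33×10⁻⁵ C/m².

σ ≈ 13.3 μC/m²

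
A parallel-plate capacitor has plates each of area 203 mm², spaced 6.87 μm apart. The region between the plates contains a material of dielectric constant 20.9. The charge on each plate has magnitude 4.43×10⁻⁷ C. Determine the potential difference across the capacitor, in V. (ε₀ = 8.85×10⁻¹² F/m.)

81.1 V

A = 203 mm² = 2.03×10⁻⁴ m².
C = κε₀A/d = 20.9 × 8.85×10⁻¹² × 2.03×10⁻⁴ / 6.87×10⁻⁶ = 5.47×10⁻⁹ F.
V = Q/C = 4.43×10⁻⁷ / 5.47×10⁻⁹ = 81.1 V.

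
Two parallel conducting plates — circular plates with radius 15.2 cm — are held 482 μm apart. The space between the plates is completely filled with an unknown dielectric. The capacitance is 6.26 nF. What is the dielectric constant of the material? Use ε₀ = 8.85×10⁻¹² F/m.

4.70

A = π(15.2 cm)² = 7.26×10⁻² m².
κ = Cd/(ε₀A) = 6.26×10⁻⁹ × 4.82×10⁻⁴ / (8.85×10⁻¹² × 7.26×10⁻²) = 4.70.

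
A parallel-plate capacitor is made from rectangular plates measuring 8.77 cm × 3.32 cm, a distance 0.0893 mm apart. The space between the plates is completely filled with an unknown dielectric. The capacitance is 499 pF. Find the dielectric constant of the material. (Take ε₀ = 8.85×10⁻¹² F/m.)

A = 8.77 × 3.32 cm² = 2.91×10⁻³ m².
κ = Cd/(ε₀A) = 4.99×10⁻¹⁰ × 8.93×10⁻⁵ / (8.85×10⁻¹² × 2.91×10⁻³) = 1.73.

1.73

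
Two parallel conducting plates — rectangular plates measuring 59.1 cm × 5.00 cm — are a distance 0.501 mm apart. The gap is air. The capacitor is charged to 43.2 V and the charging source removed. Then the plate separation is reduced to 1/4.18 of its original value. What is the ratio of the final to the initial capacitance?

C = ε₀A/d scales as 1/d, so C₂/C₁ = d₁/d₂ = 4.18.

C₂/C₁ ≈ 4.18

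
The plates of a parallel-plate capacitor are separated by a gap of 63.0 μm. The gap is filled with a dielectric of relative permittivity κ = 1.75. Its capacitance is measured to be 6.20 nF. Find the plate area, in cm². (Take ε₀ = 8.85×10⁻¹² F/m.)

A = Cd/(κε₀) = 6.20×10⁻⁹ × 6.30×10⁻⁵ / (1.75 × 8.85×10⁻¹²) = 2.52×10⁻² m².

A ≈ 252 cm²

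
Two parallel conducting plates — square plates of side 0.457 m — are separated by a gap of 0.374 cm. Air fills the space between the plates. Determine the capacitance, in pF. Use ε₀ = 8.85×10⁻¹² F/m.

A = (0.457 m)² = 0.209 m².
C = ε₀A/d = 8.85×10⁻¹² × 0.209 / 3.74×10⁻³ = 4.94×10⁻¹⁰ F.

494 pF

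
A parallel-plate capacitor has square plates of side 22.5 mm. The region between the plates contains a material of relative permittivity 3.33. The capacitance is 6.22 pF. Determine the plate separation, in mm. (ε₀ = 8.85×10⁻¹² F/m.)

A = (22.5 mm)² = 5.06×10⁻⁴ m².
d = κε₀A/C = 3.33 × 8.85×10⁻¹² × 5.06×10⁻⁴ / 6.22×10⁻¹² = 2.40×10⁻³ m.

d ≈ 2.40 mm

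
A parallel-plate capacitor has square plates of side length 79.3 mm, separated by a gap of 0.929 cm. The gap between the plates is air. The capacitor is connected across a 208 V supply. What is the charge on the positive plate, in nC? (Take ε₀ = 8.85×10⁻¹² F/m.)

1.25 nC

A = (79.3 mm)² = 6.29×10⁻³ m².
C = ε₀A/d = 8.85×10⁻¹² × 6.29×10⁻³ / 9.29×10⁻³ = 5.99×10⁻¹² F.
Q = CV = 5.99×10⁻¹² × 208 = 1.25×10⁻⁹ C.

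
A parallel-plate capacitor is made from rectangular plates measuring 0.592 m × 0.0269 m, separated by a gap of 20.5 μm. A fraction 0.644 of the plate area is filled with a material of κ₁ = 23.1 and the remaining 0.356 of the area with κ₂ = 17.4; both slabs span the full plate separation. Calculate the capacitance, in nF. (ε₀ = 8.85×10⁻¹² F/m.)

A = 0.592 × 0.0269 m² = 1.59×10⁻² m².
Side-by-side slabs ⇒ two capacitors in parallel, each spanning the full gap.
C₁ = κ₁ε₀A₁/d = 23.1 × 8.85×10⁻¹² × 1.03×10⁻² / 2.05×10⁻⁵ = 1.02×10⁻⁷ F.
C₂ = κ₂ε₀A₂/d = 17.4 × 8.85×10⁻¹² × 5.67×10⁻³ / 2.05×10⁻⁵ = 4.26×10⁻⁸ F.
C = C₁ + C₂ = 1.45×10⁻⁷ F.

C ≈ 145 nF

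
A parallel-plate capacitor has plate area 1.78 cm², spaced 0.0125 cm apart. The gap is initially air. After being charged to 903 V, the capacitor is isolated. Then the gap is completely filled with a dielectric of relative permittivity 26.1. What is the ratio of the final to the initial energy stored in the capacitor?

0.0383

Isolated ⇒ Q is held fixed.
C₂ = 26.1 C₁ and U = Q²/(2C), so U₂/U₁ = C₁/C₂ = 0.0383.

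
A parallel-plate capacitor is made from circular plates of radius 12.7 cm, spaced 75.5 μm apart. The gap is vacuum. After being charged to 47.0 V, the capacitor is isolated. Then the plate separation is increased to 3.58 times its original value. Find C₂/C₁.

C = ε₀A/d scales as 1/d, so C₂/C₁ = d₁/d₂ = 1/3.58 = 0.279.

C₂/C₁ ≈ 0.279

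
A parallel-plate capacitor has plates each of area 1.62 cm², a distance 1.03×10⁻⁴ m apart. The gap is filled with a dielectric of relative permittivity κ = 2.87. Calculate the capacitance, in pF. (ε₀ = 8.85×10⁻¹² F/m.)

A = 1.62 cm² = 1.62×10⁻⁴ m².
C = κε₀A/d = 2.87 × 8.85×10⁻¹² × 1.62×10⁻⁴ / 1.03×10⁻⁴ = 3.99×10⁻¹¹ F.

39.9 pF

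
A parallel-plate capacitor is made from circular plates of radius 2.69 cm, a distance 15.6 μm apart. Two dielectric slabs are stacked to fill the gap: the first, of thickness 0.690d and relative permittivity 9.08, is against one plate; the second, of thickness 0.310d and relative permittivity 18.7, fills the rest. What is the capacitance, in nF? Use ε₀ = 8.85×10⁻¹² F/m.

A = π(2.69 cm)² = 2.27×10⁻³ m².
Stacked slabs ⇒ two capacitors in series, each with the full plate area.
C₁ = κ₁ε₀A/d₁ = 9.08 × 8.85×10⁻¹² × 2.27×10⁻³ / 1.08×10⁻⁵ = 1.70×10⁻⁸ F.
C₂ = κ₂ε₀A/d₂ = 18.7 × 8.85×10⁻¹² × 2.27×10⁻³ / 4.84×10⁻⁶ = 7.78×10⁻⁸ F.
C = (1/C₁ + 1/C₂)⁻¹ = 1.39×10⁻⁸ F.

C ≈ 13.9 nF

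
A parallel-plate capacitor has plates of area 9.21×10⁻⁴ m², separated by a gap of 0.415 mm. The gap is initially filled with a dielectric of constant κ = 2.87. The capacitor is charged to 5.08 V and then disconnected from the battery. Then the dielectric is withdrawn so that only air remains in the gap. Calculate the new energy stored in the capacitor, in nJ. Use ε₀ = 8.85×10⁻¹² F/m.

U ≈ 2.09 nJ

Initially C₁ = κε₀A/d = 2.87 × 8.85×10⁻¹² × 9.21×10⁻⁴ / 4.15×10⁻⁴ = 5.64×10⁻¹¹ F.
U₁ = 7.27×10⁻¹⁰ J.
Isolated ⇒ Q is held fixed. C₂ = 0.348 C₁ and U = Q²/(2C), so U₂/U₁ = C₁/C₂ = 2.87.
U₂ = 2.87 × 7.27×10⁻¹⁰ = 2.09×10⁻⁹ J.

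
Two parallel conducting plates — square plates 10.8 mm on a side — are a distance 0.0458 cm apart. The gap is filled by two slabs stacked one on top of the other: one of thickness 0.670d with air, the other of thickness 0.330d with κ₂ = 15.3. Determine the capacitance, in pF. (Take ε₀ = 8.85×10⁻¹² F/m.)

A = (10.8 mm)² = 1.17×10⁻⁴ m².
Stacked slabs ⇒ two capacitors in series, each with the full plate area.
C₁ = κ₁ε₀A/d₁ = 1.00 × 8.85×10⁻¹² × 1.17×10⁻⁴ / 3.07×10⁻⁴ = 3.36×10⁻¹² F.
C₂ = κ₂ε₀A/d₂ = 15.3 × 8.85×10⁻¹² × 1.17×10⁻⁴ / 1.51×10⁻⁴ = 1.04×10⁻¹⁰ F.
C = (1/C₁ + 1/C₂)⁻¹ = 3.26×10⁻¹² F.

C ≈ 3.26 pF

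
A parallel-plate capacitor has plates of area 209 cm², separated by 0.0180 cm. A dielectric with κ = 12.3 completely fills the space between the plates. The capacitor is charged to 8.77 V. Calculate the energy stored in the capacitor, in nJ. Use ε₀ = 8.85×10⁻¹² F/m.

U ≈ 486 nJ

A = 209 cm² = 2.09×10⁻² m².
C = κε₀A/d = 12.3 × 8.85×10⁻¹² × 2.09×10⁻² / 1.80×10⁻⁴ = 1.26×10⁻⁸ F.
U = ½CV² = ½ × 1.26×10⁻⁸ × (8.77)² = 4.86×10⁻⁷ J.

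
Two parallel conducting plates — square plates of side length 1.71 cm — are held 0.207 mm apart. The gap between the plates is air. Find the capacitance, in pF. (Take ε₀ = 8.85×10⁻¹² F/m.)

A = (1.71 cm)² = 2.92×10⁻⁴ m².
C = ε₀A/d = 8.85×10⁻¹² × 2.92×10⁻⁴ / 2.07×10⁻⁴ = 1.25×10⁻¹¹ F.

C ≈ 12.5 pF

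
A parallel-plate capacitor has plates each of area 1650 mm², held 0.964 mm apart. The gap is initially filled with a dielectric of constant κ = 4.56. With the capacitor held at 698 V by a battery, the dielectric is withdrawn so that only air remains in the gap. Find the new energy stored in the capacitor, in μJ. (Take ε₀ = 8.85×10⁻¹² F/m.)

3.69 μJ

A = 1650 mm² = 1.65×10⁻³ m².
Initially C₁ = κε₀A/d = 4.56 × 8.85×10⁻¹² × 1.65×10⁻³ / 9.64×10⁻⁴ = 6.91×10⁻¹¹ F.
U₁ = 1.68×10⁻⁵ J.
Battery connected ⇒ V is held fixed. C₂ = 0.219 C₁ and U = ½CV², so U₂/U₁ = C₂/C₁ = 0.219.
U₂ = 0.219 × 1.68×10⁻⁵ = 3.69×10⁻⁶ J.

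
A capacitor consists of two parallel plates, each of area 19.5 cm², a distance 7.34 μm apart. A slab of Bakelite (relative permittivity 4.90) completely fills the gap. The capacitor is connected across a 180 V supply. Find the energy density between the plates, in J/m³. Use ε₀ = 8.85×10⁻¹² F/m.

1.30×10⁴ J/m³

E = V/d = 180 / 7.34×10⁻⁶ = 2.45×10⁷ V/m.
u = ½κε₀E² = ½ × 4.90 × 8.85×10⁻¹² × (2.45×10⁷)² = 1.30×10⁴ J/m³.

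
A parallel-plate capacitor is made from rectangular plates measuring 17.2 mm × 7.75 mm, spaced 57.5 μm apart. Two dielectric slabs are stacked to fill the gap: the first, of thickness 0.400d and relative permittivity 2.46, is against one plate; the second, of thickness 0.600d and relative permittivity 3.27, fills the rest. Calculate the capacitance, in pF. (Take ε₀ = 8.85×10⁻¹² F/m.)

C ≈ 59.3 pF

A = 17.2 × 7.75 mm² = 1.33×10⁻⁴ m².
Stacked slabs ⇒ two capacitors in series, each with the full plate area.
C₁ = κ₁ε₀A/d₁ = 2.46 × 8.85×10⁻¹² × 1.33×10⁻⁴ / 2.30×10⁻⁵ = 1.26×10⁻¹⁰ F.
C₂ = κ₂ε₀A/d₂ = 3.27 × 8.85×10⁻¹² × 1.33×10⁻⁴ / 3.45×10⁻⁵ = 1.12×10⁻¹⁰ F.
C = (1/C₁ + 1/C₂)⁻¹ = 5.93×10⁻¹¹ F.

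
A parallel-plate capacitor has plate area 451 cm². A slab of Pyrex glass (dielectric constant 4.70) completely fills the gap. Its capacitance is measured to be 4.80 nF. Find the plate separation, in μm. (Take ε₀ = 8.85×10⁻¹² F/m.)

d ≈ 391 μm

A = 451 cm² = 4.51×10⁻² m².
d = κε₀A/C = 4.70 × 8.85×10⁻¹² × 4.51×10⁻² / 4.80×10⁻⁹ = 3.91×10⁻⁴ m.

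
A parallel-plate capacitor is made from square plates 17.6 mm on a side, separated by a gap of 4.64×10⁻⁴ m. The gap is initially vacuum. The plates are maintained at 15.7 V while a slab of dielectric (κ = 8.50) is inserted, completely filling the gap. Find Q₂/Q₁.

Battery connected ⇒ V is held fixed.
C₂ = 8.50 C₁ and Q = CV, so Q₂/Q₁ = C₂/C₁ = 8.50.

8.50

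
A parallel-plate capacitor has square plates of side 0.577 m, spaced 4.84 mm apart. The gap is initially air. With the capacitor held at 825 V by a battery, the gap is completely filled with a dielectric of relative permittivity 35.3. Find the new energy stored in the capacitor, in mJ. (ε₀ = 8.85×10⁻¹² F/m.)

7.31 mJ

A = (0.577 m)² = 0.333 m².
Initially C₁ = ε₀A/d = 8.85×10⁻¹² × 0.333 / 4.84×10⁻³ = 6.09×10⁻¹⁰ F.
U₁ = 2.07×10⁻⁴ J.
Battery connected ⇒ V is held fixed. C₂ = 35.3 C₁ and U = ½CV², so U₂/U₁ = C₂/C₁ = 35.3.
U₂ = 35.3 × 2.07×10⁻⁴ = 7.31×10⁻³ J.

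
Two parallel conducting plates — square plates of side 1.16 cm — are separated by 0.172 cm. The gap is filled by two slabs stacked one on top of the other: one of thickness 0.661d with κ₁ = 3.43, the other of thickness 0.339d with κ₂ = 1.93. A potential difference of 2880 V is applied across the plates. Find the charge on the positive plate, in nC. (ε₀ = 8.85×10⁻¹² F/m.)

A = (1.16 cm)² = 1.35×10⁻⁴ m².
Stacked slabs ⇒ two capacitors in series, each with the full plate area.
C₁ = κ₁ε₀A/d₁ = 3.43 × 8.85×10⁻¹² × 1.35×10⁻⁴ / 1.14×10⁻³ = 3.59×10⁻¹² F.
C₂ = κ₂ε₀A/d₂ = 1.93 × 8.85×10⁻¹² × 1.35×10⁻⁴ / 5.83×10⁻⁴ = 3.94×10⁻¹² F.
C = (1/C₁ + 1/C₂)⁻¹ = 1.88×10⁻¹² F.
Q = CV = 1.88×10⁻¹² × 2880 = 5.41×10⁻⁹ C.

Q ≈ 5.41 nC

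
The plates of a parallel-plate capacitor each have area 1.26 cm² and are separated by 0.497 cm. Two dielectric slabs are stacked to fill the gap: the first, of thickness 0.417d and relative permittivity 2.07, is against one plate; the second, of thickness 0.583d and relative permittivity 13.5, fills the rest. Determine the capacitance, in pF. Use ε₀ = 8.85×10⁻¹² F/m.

C ≈ 0.917 pF

A = 1.26 cm² = 1.26×10⁻⁴ m².
Stacked slabs ⇒ two capacitors in series, each with the full plate area.
C₁ = κ₁ε₀A/d₁ = 2.07 × 8.85×10⁻¹² × 1.26×10⁻⁴ / 2.07×10⁻³ = 1.11×10⁻¹² F.
C₂ = κ₂ε₀A/d₂ = 13.5 × 8.85×10⁻¹² × 1.26×10⁻⁴ / 2.90×10⁻³ = 5.20×10⁻¹² F.
C = (1/C₁ + 1/C₂)⁻¹ = 9.17×10⁻¹³ F.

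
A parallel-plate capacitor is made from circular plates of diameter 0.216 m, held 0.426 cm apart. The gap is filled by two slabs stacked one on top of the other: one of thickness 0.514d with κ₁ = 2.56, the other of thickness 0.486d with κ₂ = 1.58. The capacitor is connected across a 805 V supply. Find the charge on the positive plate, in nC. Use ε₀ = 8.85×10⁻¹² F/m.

A = π(0.216/2 m)² = 3.66×10⁻² m².
Stacked slabs ⇒ two capacitors in series, each with the full plate area.
C₁ = κ₁ε₀A/d₁ = 2.56 × 8.85×10⁻¹² × 3.66×10⁻² / 2.19×10⁻³ = 3.79×10⁻¹⁰ F.
C₂ = κ₂ε₀A/d₂ = 1.58 × 8.85×10⁻¹² × 3.66×10⁻² / 2.07×10⁻³ = 2.47×10⁻¹⁰ F.
C = (1/C₁ + 1/C₂)⁻¹ = 1.50×10⁻¹⁰ F.
Q = CV = 1.50×10⁻¹⁰ × 805 = 1.21×10⁻⁷ C.

121 nC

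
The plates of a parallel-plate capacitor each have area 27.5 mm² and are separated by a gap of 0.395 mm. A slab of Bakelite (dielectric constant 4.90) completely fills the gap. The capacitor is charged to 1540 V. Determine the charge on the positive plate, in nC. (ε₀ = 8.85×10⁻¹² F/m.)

A = 27.5 mm² = 2.75×10⁻⁵ m².
C = κε₀A/d = 4.90 × 8.85×10⁻¹² × 2.75×10⁻⁵ / 3.95×10⁻⁴ = 3.02×10⁻¹² F.
Q = CV = 3.02×10⁻¹² × 1540 = 4.65×10⁻⁹ C.

Q ≈ 4.65 nC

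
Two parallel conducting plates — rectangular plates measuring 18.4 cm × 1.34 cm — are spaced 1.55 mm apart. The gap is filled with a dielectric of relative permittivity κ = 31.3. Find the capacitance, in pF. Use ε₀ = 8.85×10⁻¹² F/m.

A = 18.4 × 1.34 cm² = 2.47×10⁻³ m².
C = κε₀A/d = 31.3 × 8.85×10⁻¹² × 2.47×10⁻³ / 1.55×10⁻³ = 4.41×10⁻¹⁰ F.

441 pF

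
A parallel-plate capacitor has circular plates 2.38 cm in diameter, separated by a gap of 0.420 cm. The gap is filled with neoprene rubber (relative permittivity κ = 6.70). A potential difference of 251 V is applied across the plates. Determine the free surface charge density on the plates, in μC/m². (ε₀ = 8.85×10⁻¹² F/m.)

A = π(2.38/2 cm)² = 4.45×10⁻⁴ m².
C = κε₀A/d = 6.70 × 8.85×10⁻¹² × 4.45×10⁻⁴ / 4.20×10⁻³ = 6.28×10⁻¹² F.
σ = Q/A = CV/A = 6.28×10⁻¹² × 251 / 4.45×10⁻⁴ = 3.54×10⁻⁶ C/m².

3.54 μC/m²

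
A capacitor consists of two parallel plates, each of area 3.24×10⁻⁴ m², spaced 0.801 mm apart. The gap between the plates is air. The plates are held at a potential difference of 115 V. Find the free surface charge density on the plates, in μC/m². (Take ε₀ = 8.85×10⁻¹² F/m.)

σ ≈ 1.27 μC/m²

C = ε₀A/d = 8.85×10⁻¹² × 3.24×10⁻⁴ / 8.01×10⁻⁴ = 3.58×10⁻¹² F.
σ = Q/A = CV/A = 3.58×10⁻¹² × 115 / 3.24×10⁻⁴ = 1.27×10⁻⁶ C/m².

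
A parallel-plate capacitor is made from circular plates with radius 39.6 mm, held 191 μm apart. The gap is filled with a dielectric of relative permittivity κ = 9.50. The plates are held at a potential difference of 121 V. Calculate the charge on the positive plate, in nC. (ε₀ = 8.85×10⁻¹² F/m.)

Q ≈ 262 nC

A = π(39.6 mm)² = 4.93×10⁻³ m².
C = κε₀A/d = 9.50 × 8.85×10⁻¹² × 4.93×10⁻³ / 1.91×10⁻⁴ = 2.17×10⁻⁹ F.
Q = CV = 2.17×10⁻⁹ × 121 = 2.62×10⁻⁷ C.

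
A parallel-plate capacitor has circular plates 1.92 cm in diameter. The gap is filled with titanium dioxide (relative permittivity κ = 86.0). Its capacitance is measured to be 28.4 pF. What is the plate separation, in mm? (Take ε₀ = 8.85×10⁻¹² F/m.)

d ≈ 7.76 mm

A = π(1.92/2 cm)² = 2.90×10⁻⁴ m².
d = κε₀A/C = 86.0 × 8.85×10⁻¹² × 2.90×10⁻⁴ / 2.84×10⁻¹¹ = 7.76×10⁻³ m.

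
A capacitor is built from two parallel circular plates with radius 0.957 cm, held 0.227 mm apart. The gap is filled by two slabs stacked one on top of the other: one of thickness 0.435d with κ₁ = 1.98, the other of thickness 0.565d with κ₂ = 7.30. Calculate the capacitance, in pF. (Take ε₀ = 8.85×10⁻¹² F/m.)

A = π(0.957 cm)² = 2.88×10⁻⁴ m².
Stacked slabs ⇒ two capacitors in series, each with the full plate area.
C₁ = κ₁ε₀A/d₁ = 1.98 × 8.85×10⁻¹² × 2.88×10⁻⁴ / 9.87×10⁻⁵ = 5.11×10⁻¹¹ F.
C₂ = κ₂ε₀A/d₂ = 7.30 × 8.85×10⁻¹² × 2.88×10⁻⁴ / 1.28×10⁻⁴ = 1.45×10⁻¹⁰ F.
C = (1/C₁ + 1/C₂)⁻¹ = 3.78×10⁻¹¹ F.

37.8 pF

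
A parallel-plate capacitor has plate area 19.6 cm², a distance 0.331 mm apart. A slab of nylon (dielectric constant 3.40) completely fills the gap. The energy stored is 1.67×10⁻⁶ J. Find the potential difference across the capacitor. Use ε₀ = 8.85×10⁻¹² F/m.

A = 19.6 cm² = 1.96×10⁻³ m².
C = κε₀A/d = 3.40 × 8.85×10⁻¹² × 1.96×10⁻³ / 3.31×10⁻⁴ = 1.78×10⁻¹⁰ F.
V = √(2U/C) = √(2 × 1.67×10⁻⁶ / 1.78×10⁻¹⁰) = 1.37×10² V.

137 V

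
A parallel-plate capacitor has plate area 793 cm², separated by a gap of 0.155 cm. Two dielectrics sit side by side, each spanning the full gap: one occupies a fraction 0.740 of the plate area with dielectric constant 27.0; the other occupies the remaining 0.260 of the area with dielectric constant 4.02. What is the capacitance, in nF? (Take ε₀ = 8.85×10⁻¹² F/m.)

9.52 nF

A = 793 cm² = 7.93×10⁻² m².
Side-by-side slabs ⇒ two capacitors in parallel, each spanning the full gap.
C₁ = κ₁ε₀A₁/d = 27.0 × 8.85×10⁻¹² × 5.87×10⁻² / 1.55×10⁻³ = 9.05×10⁻⁹ F.
C₂ = κ₂ε₀A₂/d = 4.02 × 8.85×10⁻¹² × 2.06×10⁻² / 1.55×10⁻³ = 4.73×10⁻¹⁰ F.
C = C₁ + C₂ = 9.52×10⁻⁹ F.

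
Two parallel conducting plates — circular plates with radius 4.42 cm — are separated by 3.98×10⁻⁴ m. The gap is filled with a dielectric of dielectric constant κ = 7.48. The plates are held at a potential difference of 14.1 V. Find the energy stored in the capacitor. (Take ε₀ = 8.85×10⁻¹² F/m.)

A = π(4.42 cm)² = 6.14×10⁻³ m².
C = κε₀A/d = 7.48 × 8.85×10⁻¹² × 6.14×10⁻³ / 3.98×10⁻⁴ = 1.02×10⁻⁹ F.
U = ½CV² = ½ × 1.02×10⁻⁹ × (14.1)² = 1.01×10⁻⁷ J.

101 nJ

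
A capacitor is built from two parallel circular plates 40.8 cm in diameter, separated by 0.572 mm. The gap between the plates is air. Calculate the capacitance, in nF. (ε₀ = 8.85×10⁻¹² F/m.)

C ≈ 2.02 nF

A = π(40.8/2 cm)² = 0.131 m².
C = ε₀A/d = 8.85×10⁻¹² × 0.131 / 5.72×10⁻⁴ = 2.02×10⁻⁹ F.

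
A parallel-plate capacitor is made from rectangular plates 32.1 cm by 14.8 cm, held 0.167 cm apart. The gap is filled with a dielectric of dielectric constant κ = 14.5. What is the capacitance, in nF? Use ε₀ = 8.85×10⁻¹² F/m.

A = 32.1 × 14.8 cm² = 4.75×10⁻² m².
C = κε₀A/d = 14.5 × 8.85×10⁻¹² × 4.75×10⁻² / 1.67×10⁻³ = 3.65×10⁻⁹ F.

C ≈ 3.65 nF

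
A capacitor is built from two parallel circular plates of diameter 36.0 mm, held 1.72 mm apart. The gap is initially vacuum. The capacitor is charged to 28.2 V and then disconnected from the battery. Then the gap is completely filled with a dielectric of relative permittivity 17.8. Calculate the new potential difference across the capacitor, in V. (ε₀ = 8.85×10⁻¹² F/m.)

A = π(36.0/2 mm)² = 1.02×10⁻³ m².
Initially C₁ = ε₀A/d = 8.85×10⁻¹² × 1.02×10⁻³ / 1.72×10⁻³ = 5.24×10⁻¹² F.
V₁ = 28.2 V.
Isolated ⇒ Q is held fixed. C₂ = 17.8 C₁ and V = Q/C, so V₂/V₁ = C₁/C₂ = 0.0562.
V₂ = 0.0562 × 28.2 = 1.58 V.

V ≈ 1.58 V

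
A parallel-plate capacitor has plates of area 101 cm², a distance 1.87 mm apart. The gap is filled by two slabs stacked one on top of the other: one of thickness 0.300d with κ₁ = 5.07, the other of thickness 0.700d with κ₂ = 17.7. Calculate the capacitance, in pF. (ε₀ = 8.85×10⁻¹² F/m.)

A = 101 cm² = 1.01×10⁻² m².
Stacked slabs ⇒ two capacitors in series, each with the full plate area.
C₁ = κ₁ε₀A/d₁ = 5.07 × 8.85×10⁻¹² × 1.01×10⁻² / 5.61×10⁻⁴ = 8.08×10⁻¹⁰ F.
C₂ = κ₂ε₀A/d₂ = 17.7 × 8.85×10⁻¹² × 1.01×10⁻² / 1.31×10⁻³ = 1.21×10⁻⁹ F.
C = (1/C₁ + 1/C₂)⁻¹ = 4.84×10⁻¹⁰ F.

C ≈ 484 pF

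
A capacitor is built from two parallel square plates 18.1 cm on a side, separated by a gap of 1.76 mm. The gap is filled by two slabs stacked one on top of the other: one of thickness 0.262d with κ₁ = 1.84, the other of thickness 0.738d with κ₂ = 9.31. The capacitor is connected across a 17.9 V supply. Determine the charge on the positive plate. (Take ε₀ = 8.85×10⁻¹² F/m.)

A = (18.1 cm)² = 3.28×10⁻² m².
Stacked slabs ⇒ two capacitors in series, each with the full plate area.
C₁ = κ₁ε₀A/d₁ = 1.84 × 8.85×10⁻¹² × 3.28×10⁻² / 4.61×10⁻⁴ = 1.16×10⁻⁹ F.
C₂ = κ₂ε₀A/d₂ = 9.31 × 8.85×10⁻¹² × 3.28×10⁻² / 1.30×10⁻³ = 2.08×10⁻⁹ F.
C = (1/C₁ + 1/C₂)⁻¹ = 7.43×10⁻¹⁰ F.
Q = CV = 7.43×10⁻¹⁰ × 17.9 = 1.33×10⁻⁸ C.

13.3 nC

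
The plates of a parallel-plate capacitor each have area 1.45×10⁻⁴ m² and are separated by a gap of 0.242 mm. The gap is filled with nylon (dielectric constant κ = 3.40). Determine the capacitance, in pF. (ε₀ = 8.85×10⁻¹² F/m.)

18.0 pF

C = κε₀A/d = 3.40 × 8.85×10⁻¹² × 1.45×10⁻⁴ / 2.42×10⁻⁴ = 1.80×10⁻¹¹ F.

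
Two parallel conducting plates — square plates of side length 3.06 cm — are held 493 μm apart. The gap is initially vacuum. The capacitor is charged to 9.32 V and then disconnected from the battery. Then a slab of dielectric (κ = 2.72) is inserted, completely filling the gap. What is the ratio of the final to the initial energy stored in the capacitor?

U₂/U₁ ≈ 0.368

Isolated ⇒ Q is held fixed.
C₂ = 2.72 C₁ and U = Q²/(2C), so U₂/U₁ = C₁/C₂ = 0.368.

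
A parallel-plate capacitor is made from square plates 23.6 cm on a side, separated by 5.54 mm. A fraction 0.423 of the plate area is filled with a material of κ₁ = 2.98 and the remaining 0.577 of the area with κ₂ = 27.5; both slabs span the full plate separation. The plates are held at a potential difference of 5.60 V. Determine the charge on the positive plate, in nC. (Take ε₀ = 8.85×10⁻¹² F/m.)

A = (23.6 cm)² = 5.57×10⁻² m².
Side-by-side slabs ⇒ two capacitors in parallel, each spanning the full gap.
C₁ = κ₁ε₀A₁/d = 2.98 × 8.85×10⁻¹² × 2.36×10⁻² / 5.54×10⁻³ = 1.12×10⁻¹⁰ F.
C₂ = κ₂ε₀A₂/d = 27.5 × 8.85×10⁻¹² × 3.21×10⁻² / 5.54×10⁻³ = 1.41×10⁻⁹ F.
C = C₁ + C₂ = 1.52×10⁻⁹ F.
Q = CV = 1.52×10⁻⁹ × 5.60 = 8.53×10⁻⁹ C.

Q ≈ 8.53 nC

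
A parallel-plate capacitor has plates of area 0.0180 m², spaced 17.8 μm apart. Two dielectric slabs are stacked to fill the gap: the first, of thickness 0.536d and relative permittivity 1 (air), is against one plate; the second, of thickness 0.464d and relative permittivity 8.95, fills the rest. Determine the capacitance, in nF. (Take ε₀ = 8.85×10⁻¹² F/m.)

C ≈ 15.2 nF

Stacked slabs ⇒ two capacitors in series, each with the full plate area.
C₁ = κ₁ε₀A/d₁ = 1.00 × 8.85×10⁻¹² × 1.80×10⁻² / 9.54×10⁻⁶ = 1.67×10⁻⁸ F.
C₂ = κ₂ε₀A/d₂ = 8.95 × 8.85×10⁻¹² × 1.80×10⁻² / 8.26×10⁻⁶ = 1.73×10⁻⁷ F.
C = (1/C₁ + 1/C₂)⁻¹ = 1.52×10⁻⁸ F.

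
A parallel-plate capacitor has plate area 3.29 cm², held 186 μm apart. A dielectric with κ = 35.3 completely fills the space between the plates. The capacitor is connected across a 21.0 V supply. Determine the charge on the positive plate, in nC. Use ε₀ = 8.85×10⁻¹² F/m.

A = 3.29 cm² = 3.29×10⁻⁴ m².
C = κε₀A/d = 35.3 × 8.85×10⁻¹² × 3.29×10⁻⁴ / 1.86×10⁻⁴ = 5.53×10⁻¹⁰ F.
Q = CV = 5.53×10⁻¹⁰ × 21.0 = 1.16×10⁻⁸ C.

11.6 nC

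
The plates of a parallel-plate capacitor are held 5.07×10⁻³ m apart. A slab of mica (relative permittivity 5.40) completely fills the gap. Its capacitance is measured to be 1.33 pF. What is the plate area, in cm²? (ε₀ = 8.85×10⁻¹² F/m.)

A = Cd/(κε₀) = 1.33×10⁻¹² × 5.07×10⁻³ / (5.40 × 8.85×10⁻¹²) = 1.41×10⁻⁴ m².

1.41 cm²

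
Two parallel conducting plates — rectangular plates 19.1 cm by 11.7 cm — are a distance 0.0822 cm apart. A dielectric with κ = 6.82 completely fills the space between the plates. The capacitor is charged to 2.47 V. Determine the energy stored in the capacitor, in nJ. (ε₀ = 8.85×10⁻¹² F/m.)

A = 19.1 × 11.7 cm² = 2.23×10⁻² m².
C = κε₀A/d = 6.82 × 8.85×10⁻¹² × 2.23×10⁻² / 8.22×10⁻⁴ = 1.64×10⁻⁹ F.
U = ½CV² = ½ × 1.64×10⁻⁹ × (2.47)² = 5.01×10⁻⁹ J.

U ≈ 5.01 nJ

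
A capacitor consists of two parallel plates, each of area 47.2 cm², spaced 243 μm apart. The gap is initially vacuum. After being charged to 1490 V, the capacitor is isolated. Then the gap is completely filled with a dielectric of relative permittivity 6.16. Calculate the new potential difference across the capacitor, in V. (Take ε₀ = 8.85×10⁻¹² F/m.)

A = 47.2 cm² = 4.72×10⁻³ m².
Initially C₁ = ε₀A/d = 8.85×10⁻¹² × 4.72×10⁻³ / 2.43×10⁻⁴ = 1.72×10⁻¹⁰ F.
V₁ = 1.49×10³ V.
Isolated ⇒ Q is held fixed. C₂ = 6.16 C₁ and V = Q/C, so V₂/V₁ = C₁/C₂ = 0.162.
V₂ = 0.162 × 1.49×10³ = 2.42×10² V.

V ≈ 242 V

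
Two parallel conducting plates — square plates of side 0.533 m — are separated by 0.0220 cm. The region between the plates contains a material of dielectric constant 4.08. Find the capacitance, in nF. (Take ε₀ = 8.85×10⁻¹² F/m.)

A = (0.533 m)² = 0.284 m².
C = κε₀A/d = 4.08 × 8.85×10⁻¹² × 0.284 / 2.20×10⁻⁴ = 4.66×10⁻⁸ F.

C ≈ 46.6 nF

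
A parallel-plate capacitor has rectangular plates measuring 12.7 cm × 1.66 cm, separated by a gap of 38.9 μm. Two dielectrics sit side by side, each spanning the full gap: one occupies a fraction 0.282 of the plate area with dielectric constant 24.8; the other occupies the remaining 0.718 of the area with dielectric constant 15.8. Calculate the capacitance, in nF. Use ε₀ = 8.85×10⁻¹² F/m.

8.80 nF

A = 12.7 × 1.66 cm² = 2.11×10⁻³ m².
Side-by-side slabs ⇒ two capacitors in parallel, each spanning the full gap.
C₁ = κ₁ε₀A₁/d = 24.8 × 8.85×10⁻¹² × 5.95×10⁻⁴ / 3.89×10⁻⁵ = 3.35×10⁻⁹ F.
C₂ = κ₂ε₀A₂/d = 15.8 × 8.85×10⁻¹² × 1.51×10⁻³ / 3.89×10⁻⁵ = 5.44×10⁻⁹ F.
C = C₁ + C₂ = 8.80×10⁻⁹ F.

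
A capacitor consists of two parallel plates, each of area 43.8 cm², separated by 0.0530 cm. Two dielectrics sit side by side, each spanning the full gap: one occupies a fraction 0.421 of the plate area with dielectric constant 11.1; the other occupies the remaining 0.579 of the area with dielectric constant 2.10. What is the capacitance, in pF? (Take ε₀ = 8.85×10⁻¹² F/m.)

C ≈ 431 pF

A = 43.8 cm² = 4.38×10⁻³ m².
Side-by-side slabs ⇒ two capacitors in parallel, each spanning the full gap.
C₁ = κ₁ε₀A₁/d = 11.1 × 8.85×10⁻¹² × 1.84×10⁻³ / 5.30×10⁻⁴ = 3.42×10⁻¹⁰ F.
C₂ = κ₂ε₀A₂/d = 2.10 × 8.85×10⁻¹² × 2.54×10⁻³ / 5.30×10⁻⁴ = 8.89×10⁻¹¹ F.
C = C₁ + C₂ = 4.31×10⁻¹⁰ F.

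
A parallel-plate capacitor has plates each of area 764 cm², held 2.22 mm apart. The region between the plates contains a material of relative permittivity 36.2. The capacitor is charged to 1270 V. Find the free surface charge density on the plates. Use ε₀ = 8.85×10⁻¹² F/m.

σ ≈ 183 μC/m²

A = 764 cm² = 7.64×10⁻² m².
C = κε₀A/d = 36.2 × 8.85×10⁻¹² × 7.64×10⁻² / 2.22×10⁻³ = 1.10×10⁻⁸ F.
σ = Q/A = CV/A = 1.10×10⁻⁸ × 1270 / 7.64×10⁻² = 1.83×10⁻⁴ C/m².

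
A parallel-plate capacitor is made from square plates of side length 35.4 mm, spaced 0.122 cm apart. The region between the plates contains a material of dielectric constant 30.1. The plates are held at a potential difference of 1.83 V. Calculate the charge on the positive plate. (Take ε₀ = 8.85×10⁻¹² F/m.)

A = (35.4 mm)² = 1.25×10⁻³ m².
C = κε₀A/d = 30.1 × 8.85×10⁻¹² × 1.25×10⁻³ / 1.22×10⁻³ = 2.74×10⁻¹⁰ F.
Q = CV = 2.74×10⁻¹⁰ × 1.83 = 5.01×10⁻¹⁰ C.

0.501 nC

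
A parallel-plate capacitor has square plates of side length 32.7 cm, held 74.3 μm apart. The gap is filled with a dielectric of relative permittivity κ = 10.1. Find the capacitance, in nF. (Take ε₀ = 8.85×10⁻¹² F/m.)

A = (32.7 cm)² = 0.107 m².
C = κε₀A/d = 10.1 × 8.85×10⁻¹² × 0.107 / 7.43×10⁻⁵ = 1.29×10⁻⁷ F.

129 nF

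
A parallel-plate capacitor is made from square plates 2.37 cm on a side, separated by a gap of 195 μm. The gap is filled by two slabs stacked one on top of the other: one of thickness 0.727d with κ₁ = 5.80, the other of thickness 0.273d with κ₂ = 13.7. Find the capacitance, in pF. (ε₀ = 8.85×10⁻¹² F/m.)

A = (2.37 cm)² = 5.62×10⁻⁴ m².
Stacked slabs ⇒ two capacitors in series, each with the full plate area.
C₁ = κ₁ε₀A/d₁ = 5.80 × 8.85×10⁻¹² × 5.62×10⁻⁴ / 1.42×10⁻⁴ = 2.03×10⁻¹⁰ F.
C₂ = κ₂ε₀A/d₂ = 13.7 × 8.85×10⁻¹² × 5.62×10⁻⁴ / 5.32×10⁻⁵ = 1.28×10⁻⁹ F.
C = (1/C₁ + 1/C₂)⁻¹ = 1.75×10⁻¹⁰ F.

C ≈ 175 pF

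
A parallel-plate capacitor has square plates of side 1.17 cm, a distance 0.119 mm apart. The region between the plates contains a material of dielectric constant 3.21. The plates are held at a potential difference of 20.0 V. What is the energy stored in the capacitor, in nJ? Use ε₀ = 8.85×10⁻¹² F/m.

U ≈ 6.54 nJ

A = (1.17 cm)² = 1.37×10⁻⁴ m².
C = κε₀A/d = 3.21 × 8.85×10⁻¹² × 1.37×10⁻⁴ / 1.19×10⁻⁴ = 3.27×10⁻¹¹ F.
U = ½CV² = ½ × 3.27×10⁻¹¹ × (20.0)² = 6.54×10⁻⁹ J.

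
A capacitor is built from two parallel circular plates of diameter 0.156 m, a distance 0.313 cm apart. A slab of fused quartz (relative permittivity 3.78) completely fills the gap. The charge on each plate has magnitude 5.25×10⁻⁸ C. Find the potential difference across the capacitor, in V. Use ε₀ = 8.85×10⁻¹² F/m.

A = π(0.156/2 m)² = 1.91×10⁻² m².
C = κε₀A/d = 3.78 × 8.85×10⁻¹² × 1.91×10⁻² / 3.13×10⁻³ = 2.04×10⁻¹⁰ F.
V = Q/C = 5.25×10⁻⁸ / 2.04×10⁻¹⁰ = 2.57×10² V.

257 V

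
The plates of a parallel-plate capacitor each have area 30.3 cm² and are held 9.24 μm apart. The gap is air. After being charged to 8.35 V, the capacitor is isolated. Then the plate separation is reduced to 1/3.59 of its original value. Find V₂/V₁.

Isolated ⇒ Q is held fixed.
C₂ = 3.59 C₁ and V = Q/C, so V₂/V₁ = C₁/C₂ = 0.279.

V₂/V₁ ≈ 0.279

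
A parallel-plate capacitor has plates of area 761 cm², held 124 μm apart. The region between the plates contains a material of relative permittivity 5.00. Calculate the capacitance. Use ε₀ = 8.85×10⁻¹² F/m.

A = 761 cm² = 7.61×10⁻² m².
C = κε₀A/d = 5.00 × 8.85×10⁻¹² × 7.61×10⁻² / 1.24×10⁻⁴ = 2.72×10⁻⁸ F.

C ≈ 27.2 nF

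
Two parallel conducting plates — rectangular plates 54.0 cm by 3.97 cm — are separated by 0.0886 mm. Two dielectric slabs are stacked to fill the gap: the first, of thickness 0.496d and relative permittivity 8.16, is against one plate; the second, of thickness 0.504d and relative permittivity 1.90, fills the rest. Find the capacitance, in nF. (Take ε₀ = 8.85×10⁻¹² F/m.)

C ≈ 6.57 nF

A = 54.0 × 3.97 cm² = 2.14×10⁻² m².
Stacked slabs ⇒ two capacitors in series, each with the full plate area.
C₁ = κ₁ε₀A/d₁ = 8.16 × 8.85×10⁻¹² × 2.14×10⁻² / 4.39×10⁻⁵ = 3.52×10⁻⁸ F.
C₂ = κ₂ε₀A/d₂ = 1.90 × 8.85×10⁻¹² × 2.14×10⁻² / 4.47×10⁻⁵ = 8.07×10⁻⁹ F.
C = (1/C₁ + 1/C₂)⁻¹ = 6.57×10⁻⁹ F.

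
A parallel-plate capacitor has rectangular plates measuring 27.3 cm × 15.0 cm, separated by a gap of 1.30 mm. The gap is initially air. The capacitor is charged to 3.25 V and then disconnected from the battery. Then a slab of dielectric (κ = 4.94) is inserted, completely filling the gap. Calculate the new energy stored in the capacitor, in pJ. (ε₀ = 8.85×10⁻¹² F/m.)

U ≈ 298 pJ

A = 27.3 × 15.0 cm² = 4.09×10⁻² m².
Initially C₁ = ε₀A/d = 8.85×10⁻¹² × 4.09×10⁻² / 1.30×10⁻³ = 2.79×10⁻¹⁰ F.
U₁ = 1.47×10⁻⁹ J.
Isolated ⇒ Q is held fixed. C₂ = 4.94 C₁ and U = Q²/(2C), so U₂/U₁ = C₁/C₂ = 0.202.
U₂ = 0.202 × 1.47×10⁻⁹ = 2.98×10⁻¹⁰ J.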